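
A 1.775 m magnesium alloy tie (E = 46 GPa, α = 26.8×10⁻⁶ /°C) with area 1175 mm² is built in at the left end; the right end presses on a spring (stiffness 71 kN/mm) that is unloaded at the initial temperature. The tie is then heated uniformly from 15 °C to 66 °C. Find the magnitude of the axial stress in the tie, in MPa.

If the spring were absent the tie would lengthen by αΔT L = 26.8×10⁻⁶ × 51 × 1775 = 2.426 mm.
With a force P in the spring, the elastic change of the tie is PL/(AE) and that of the spring is P/k; compatibility requires their sum to equal δ_free.
So P = δ_free / [L/(AE) + 1/k] = 2.426 / [ 1775/(1175×46×10³) + 1/(71×10³) ].
P = 2.426 / 4.692×10⁻⁵ = 51700 N.
σ = P/A = 51700/1175 = 44 MPa.

σ ≈ 44 MPa (compressive)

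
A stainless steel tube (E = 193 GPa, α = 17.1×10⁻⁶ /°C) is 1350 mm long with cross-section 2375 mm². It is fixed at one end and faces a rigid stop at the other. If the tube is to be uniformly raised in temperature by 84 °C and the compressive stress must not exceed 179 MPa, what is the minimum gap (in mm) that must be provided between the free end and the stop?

g ≈ 0.687 mm

Free expansion if unrestrained: δ_free = αΔT L = 17.1×10⁻⁶ × 84 × 1350 = 1.939 mm.
At the allowable stress the elastic shortening the wall may impose is σL/E = 179 × 1350 / (193×10³) = 1.252 mm.
So the gap has to take up the difference, g_min = δ_free − σL/E = 1.939 − 1.252 = 0.6871 mm.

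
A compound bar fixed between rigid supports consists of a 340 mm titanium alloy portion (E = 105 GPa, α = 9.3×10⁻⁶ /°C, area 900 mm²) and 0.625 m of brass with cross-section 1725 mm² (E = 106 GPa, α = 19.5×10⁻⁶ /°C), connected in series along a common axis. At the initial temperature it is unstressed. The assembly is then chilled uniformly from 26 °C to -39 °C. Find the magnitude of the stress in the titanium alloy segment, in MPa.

Free thermal contraction of the whole bar: Σ αᵢΔT Lᵢ = 9.3×10⁻⁶×65×340 + 19.5×10⁻⁶×65×625 = 0.9977 mm.
The walls prevent any net length change, so an axial force P (same in every segment) develops. Compatibility: P · Σ Lᵢ/(AᵢEᵢ) = δ_free.
The series flexibility is Σ Lᵢ/(AᵢEᵢ) = 340/(900×105×10³) + 625/(1725×106×10³) = 7.016×10⁻⁶ mm/N.
Hence P = δ_free / Σ(L/AE) = 0.9977/7.016×10⁻⁶ = 142.2 kN (tensile).
σ_{titanium alloy} = P / A = 142200 / 900 = 158 MPa.

σ ≈ 158 MPa (tensile)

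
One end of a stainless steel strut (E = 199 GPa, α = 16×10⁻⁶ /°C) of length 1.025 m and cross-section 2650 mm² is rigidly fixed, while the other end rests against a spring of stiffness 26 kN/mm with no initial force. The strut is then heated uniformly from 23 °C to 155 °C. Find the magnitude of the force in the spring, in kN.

P ≈ 53.6 kN

Free thermal expansion: δ_free = αΔT L = 16×10⁻⁶ × 132 × 1025 = 2.165 mm.
With a force P in the spring, the elastic change of the strut is PL/(AE) and that of the spring is P/k; compatibility requires their sum to equal δ_free.
P [ L/(AE) + 1/k ] = δ_free → P [ 1025/(2650×199×10³) + 1/(26×10³) ] = 2.165.
P = 2.165 / 4.041×10⁻⁵ = 53580 N.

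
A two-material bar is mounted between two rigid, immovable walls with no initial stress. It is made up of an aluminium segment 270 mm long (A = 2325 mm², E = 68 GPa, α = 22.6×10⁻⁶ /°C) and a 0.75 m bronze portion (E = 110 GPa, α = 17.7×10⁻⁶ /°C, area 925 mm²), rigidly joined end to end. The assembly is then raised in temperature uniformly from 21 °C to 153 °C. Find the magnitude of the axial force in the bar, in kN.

If the supports were absent, the total length change would be Σ αᵢΔT Lᵢ = 22.6×10⁻⁶×132×270 + 17.7×10⁻⁶×132×750 = 2.558 mm.
The walls prevent any net length change, so an axial force P (same in every segment) develops. Compatibility: P · Σ Lᵢ/(AᵢEᵢ) = δ_free.
The series flexibility is Σ Lᵢ/(AᵢEᵢ) = 270/(2325×68×10³) + 750/(925×110×10³) = 9.079×10⁻⁶ mm/N.
So P = 2.558 / 9.079×10⁻⁶ = 281.7 kN, compressive.

P ≈ 282 kN (compressive)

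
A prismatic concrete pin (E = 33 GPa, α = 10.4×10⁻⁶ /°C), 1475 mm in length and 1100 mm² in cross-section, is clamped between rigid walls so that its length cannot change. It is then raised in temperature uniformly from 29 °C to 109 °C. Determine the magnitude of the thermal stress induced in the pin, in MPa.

Because both ends are immovable the net strain is zero, and the suppressed thermal strain is αΔT = 10.4×10⁻⁶ × 80 = 832×10⁻⁶.
The stress required to suppress this strain is σ = Eε = 33×10³ × 832×10⁻⁶ = 27.46 MPa, compressive since the pin is trying to expand.

σ ≈ 27.5 MPa (compressive)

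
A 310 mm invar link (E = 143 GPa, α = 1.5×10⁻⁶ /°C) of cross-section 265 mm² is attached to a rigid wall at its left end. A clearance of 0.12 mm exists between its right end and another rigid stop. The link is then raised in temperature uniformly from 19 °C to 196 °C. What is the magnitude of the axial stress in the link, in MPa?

Free thermal elongation = αΔT L = 1.5×10⁻⁶ × 177 × 310 = 0.08231 mm.
This is smaller than the 0.12 mm clearance, so the link expands freely without reaching the stop — the stress is zero.

σ ≈ 0 MPa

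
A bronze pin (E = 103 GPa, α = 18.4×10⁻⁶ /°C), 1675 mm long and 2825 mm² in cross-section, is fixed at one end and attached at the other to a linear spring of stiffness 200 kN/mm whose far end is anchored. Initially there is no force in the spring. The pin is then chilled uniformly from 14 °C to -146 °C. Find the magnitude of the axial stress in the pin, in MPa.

If the spring were absent the pin would shorten by αΔT L = 18.4×10⁻⁶ × 160 × 1675 = 4.931 mm.
Let P be the tensile force in the spring. The pin extends elastically by PL/(AE) and the spring stretches by P/k; together these equal δ_free.
So P = δ_free / [L/(AE) + 1/k] = 4.931 / [ 1675/(2825×103×10³) + 1/(200×10³) ].
P = 4.931 / 1.076×10⁻⁵ = 458400 N.
σ = P/A = 458400/2825 = 162.3 MPa.

σ ≈ 162 MPa (tensile)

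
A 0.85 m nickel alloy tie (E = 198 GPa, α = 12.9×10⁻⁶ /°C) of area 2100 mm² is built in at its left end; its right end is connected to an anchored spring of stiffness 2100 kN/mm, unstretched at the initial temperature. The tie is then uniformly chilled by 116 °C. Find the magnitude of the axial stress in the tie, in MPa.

σ ≈ 240 MPa (tensile)

If the spring were absent the tie would shorten by αΔT L = 12.9×10⁻⁶ × 116 × 850 = 1.272 mm.
With a force P in the spring, the elastic change of the tie is PL/(AE) and that of the spring is P/k; compatibility requires their sum to equal δ_free.
P [ L/(AE) + 1/k ] = δ_free → P [ 850/(2100×198×10³) + 1/(2100×10³) ] = 1.272.
P = 1.272 / 2.52×10⁻⁶ = 504600 N.
σ = P/A = 504600/2100 = 240.3 MPa.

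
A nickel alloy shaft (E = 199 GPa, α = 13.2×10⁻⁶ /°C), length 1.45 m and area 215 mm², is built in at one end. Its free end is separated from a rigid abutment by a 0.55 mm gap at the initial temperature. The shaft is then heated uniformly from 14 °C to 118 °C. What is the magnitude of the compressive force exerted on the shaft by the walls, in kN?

P ≈ 42.5 kN

Unrestrained expansion: δ_free = αΔT L = 13.2×10⁻⁶ × 104 × 1450 = 1.991 mm.
After closing the 0.55 mm clearance, 1.991 − 0.55 = 1.441 mm of expansion remains to be suppressed by the wall.
Compatibility: PL/(AE) = 1.441 mm, so σ = P/A = E × (1.441/1450) = 197.7 MPa.
Force on the wall = σA = 197.7 × 215 mm² = 42.51 kN.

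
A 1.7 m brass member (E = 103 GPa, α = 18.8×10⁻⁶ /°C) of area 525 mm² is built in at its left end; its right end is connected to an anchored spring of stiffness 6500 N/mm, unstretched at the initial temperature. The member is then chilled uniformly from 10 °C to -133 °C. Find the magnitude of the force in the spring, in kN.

P ≈ 24.7 kN

Free thermal contraction: δ_free = αΔT L = 18.8×10⁻⁶ × 143 × 1700 = 4.57 mm.
Let P be the tensile force in the spring. The member extends elastically by PL/(AE) and the spring stretches by P/k; together these equal δ_free.
P [ L/(AE) + 1/k ] = δ_free → P [ 1700/(525×103×10³) + 1/(6500) ] = 4.57.
P = 4.57 / 0.0001853 = 24670 N.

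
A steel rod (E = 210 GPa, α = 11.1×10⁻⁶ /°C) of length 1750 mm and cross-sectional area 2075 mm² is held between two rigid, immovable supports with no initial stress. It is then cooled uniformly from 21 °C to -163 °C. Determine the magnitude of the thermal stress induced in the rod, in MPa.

σ ≈ 429 MPa (tensile)

The supports are rigid, so the total axial strain is zero. The restrained thermal strain is ε = αΔT = 11.1×10⁻⁶ × 184 = 2042.4×10⁻⁶.
σ = EαΔT = 210×10³ × 11.1×10⁻⁶ × 184 = 428.9 MPa (tensile; the rod is trying to contract).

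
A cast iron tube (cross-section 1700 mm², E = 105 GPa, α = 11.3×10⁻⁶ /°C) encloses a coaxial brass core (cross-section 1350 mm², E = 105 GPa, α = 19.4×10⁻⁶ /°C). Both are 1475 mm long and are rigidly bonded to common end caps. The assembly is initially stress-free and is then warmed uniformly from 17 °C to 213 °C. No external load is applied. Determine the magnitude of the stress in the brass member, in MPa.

σ ≈ 92.9 MPa (compressive)

Equilibrium of a rigid end plate with no external load gives equal and opposite internal forces ±P in the two members. Since α_{brass} > α_{cast iron}, heating drives the brass into compression and the cast iron into tension.
Equating the net (thermal + elastic) strains gives |α₁ − α₂|·ΔT = P·[1/(A₁E₁) + 1/(A₂E₂)].
|α₁ − α₂|·ΔT = 8.1×10⁻⁶ × 196 = 0.001588.
1/(A₁E₁) + 1/(A₂E₂) = 1/(1700×105×10³) + 1/(1350×105×10³) = 1.266×10⁻⁸ N⁻¹.
So P = 0.001588 / 1.266×10⁻⁸ = 125.4 kN.
σ_{brass} = P/A₂ = 125400/1350 = 92.91 MPa, compressive.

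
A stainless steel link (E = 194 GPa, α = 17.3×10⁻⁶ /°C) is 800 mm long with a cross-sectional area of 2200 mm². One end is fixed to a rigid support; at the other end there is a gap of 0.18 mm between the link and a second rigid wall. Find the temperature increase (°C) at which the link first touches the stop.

ΔT ≈ 13 °C

Contact occurs when the free expansion equals the gap: αΔT L = 0.18 mm.
So ΔT = g/(αL) = 0.18/(17.3×10⁻⁶ × 800) = 13.01 °C.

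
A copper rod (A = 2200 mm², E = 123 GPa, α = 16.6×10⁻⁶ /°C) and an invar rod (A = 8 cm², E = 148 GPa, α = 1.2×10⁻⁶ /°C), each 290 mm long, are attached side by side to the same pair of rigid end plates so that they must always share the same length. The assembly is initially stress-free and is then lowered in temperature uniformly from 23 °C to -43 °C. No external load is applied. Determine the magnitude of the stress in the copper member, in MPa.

σ ≈ 38.1 MPa (tensile)

Equilibrium of a rigid end plate with no external load gives equal and opposite internal forces ±P in the two members. Since α_{copper} > α_{invar}, cooling drives the copper into tension and the invar into compression.
Compatibility of the two members (thermal + elastic change equal): (α₁ − α₂)ΔT = P·[1/(A₁E₁) + 1/(A₂E₂)].
|α₁ − α₂|·ΔT = 15.4×10⁻⁶ × 66 = 0.001016.
1/(A₁E₁) + 1/(A₂E₂) = 1/(2200×123×10³) + 1/(800×148×10³) = 1.214×10⁻⁸ N⁻¹.
P = 0.001016 / 1.214×10⁻⁸ = 83710 N = 83.71 kN.
σ_{copper} = P/A₁ = 83710/2200 = 38.05 MPa, tensile.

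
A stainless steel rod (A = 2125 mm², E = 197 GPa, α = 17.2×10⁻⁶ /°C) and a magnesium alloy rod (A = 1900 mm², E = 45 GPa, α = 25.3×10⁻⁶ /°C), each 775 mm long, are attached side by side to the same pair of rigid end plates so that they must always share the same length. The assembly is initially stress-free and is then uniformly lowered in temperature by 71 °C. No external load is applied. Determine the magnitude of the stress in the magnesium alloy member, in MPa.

σ ≈ 21.5 MPa (tensile)

Equilibrium of a rigid end plate with no external load gives equal and opposite internal forces ±P in the two members. Since α_{magnesium alloy} > α_{stainless steel}, cooling drives the magnesium alloy into tension and the stainless steel into compression.
Compatibility of the two members (thermal + elastic change equal): (α₁ − α₂)ΔT = P·[1/(A₁E₁) + 1/(A₂E₂)].
|α₁ − α₂|·ΔT = 8.1×10⁻⁶ × 71 = 0.0005751.
1/(A₁E₁) + 1/(A₂E₂) = 1/(2125×197×10³) + 1/(1900×45×10³) = 1.408×10⁻⁸ N⁻¹.
P = 0.0005751 / 1.408×10⁻⁸ = 40830 N = 40.83 kN.
σ_{magnesium alloy} = P/A₂ = 40830/1900 = 21.49 MPa, tensile.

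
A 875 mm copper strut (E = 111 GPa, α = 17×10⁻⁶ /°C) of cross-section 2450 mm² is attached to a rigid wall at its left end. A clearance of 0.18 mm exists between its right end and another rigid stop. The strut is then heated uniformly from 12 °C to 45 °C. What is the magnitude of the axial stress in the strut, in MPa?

If the wall were absent the strut would grow by αΔT L = 17×10⁻⁶ × 33 × 875 = 0.4909 mm.
After closing the 0.18 mm clearance, 0.4909 − 0.18 = 0.3109 mm of expansion remains to be suppressed by the wall.
So σ = E(δ_free − g)/L = 111×10³ × 0.3109/875 = 39.44 MPa.

σ ≈ 39.4 MPa (compressive)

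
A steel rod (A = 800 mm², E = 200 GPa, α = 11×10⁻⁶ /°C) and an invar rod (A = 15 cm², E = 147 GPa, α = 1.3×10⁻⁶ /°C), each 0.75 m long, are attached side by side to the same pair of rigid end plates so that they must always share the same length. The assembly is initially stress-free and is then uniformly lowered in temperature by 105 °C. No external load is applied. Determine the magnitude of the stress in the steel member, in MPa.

The steel has the larger α, so on cooling it would change length more than the invar if both were free. The rigid plates force a common final length, so the steel is put into tension and the invar into compression, with equal and opposite forces P (no external load).
Compatibility of the two members (thermal + elastic change equal): (α₁ − α₂)ΔT = P·[1/(A₁E₁) + 1/(A₂E₂)].
|α₁ − α₂|·ΔT = 9.7×10⁻⁶ × 105 = 0.001018.
1/(A₁E₁) + 1/(A₂E₂) = 1/(800×200×10³) + 1/(1500×147×10³) = 1.079×10⁻⁸ N⁻¹.
P = 0.001018 / 1.079×10⁻⁸ = 94440 N = 94.44 kN.
σ_{steel} = P/A₁ = 94440/800 = 118 MPa, tensile.

σ ≈ 118 MPa (tensile)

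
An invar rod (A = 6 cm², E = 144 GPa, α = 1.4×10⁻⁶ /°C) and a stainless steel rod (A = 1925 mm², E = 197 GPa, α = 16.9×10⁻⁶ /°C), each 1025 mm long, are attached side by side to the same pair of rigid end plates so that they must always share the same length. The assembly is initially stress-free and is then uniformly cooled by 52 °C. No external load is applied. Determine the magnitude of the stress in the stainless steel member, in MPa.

Both members must finish at the same length. With the larger α, the stainless steel tends to over-contract; the plates restrain it, putting the stainless steel in tension and the invar in compression. With no external load the two internal forces are equal and opposite, magnitude P.
Equating the net (thermal + elastic) strains gives |α₁ − α₂|·ΔT = P·[1/(A₁E₁) + 1/(A₂E₂)].
|α₁ − α₂|·ΔT = 15.5×10⁻⁶ × 52 = 0.000806.
1/(A₁E₁) + 1/(A₂E₂) = 1/(600×144×10³) + 1/(1925×197×10³) = 1.421×10⁻⁸ N⁻¹.
So P = 0.000806 / 1.421×10⁻⁸ = 56.72 kN.
σ_{stainless steel} = P/A₂ = 56720/1925 = 29.46 MPa, tensile.

σ ≈ 29.5 MPa (tensile)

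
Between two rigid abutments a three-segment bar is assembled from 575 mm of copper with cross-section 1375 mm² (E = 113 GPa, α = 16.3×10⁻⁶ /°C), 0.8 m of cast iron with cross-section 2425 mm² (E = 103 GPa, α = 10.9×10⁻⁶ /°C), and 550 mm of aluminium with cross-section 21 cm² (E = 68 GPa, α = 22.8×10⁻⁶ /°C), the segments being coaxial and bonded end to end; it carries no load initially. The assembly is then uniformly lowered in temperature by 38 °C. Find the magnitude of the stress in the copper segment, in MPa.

Free thermal contraction of the whole bar: Σ αᵢΔT Lᵢ = 16.3×10⁻⁶×38×575 + 10.9×10⁻⁶×38×800 + 22.8×10⁻⁶×38×550 = 1.164 mm.
The walls prevent any net length change, so an axial force P (same in every segment) develops. Compatibility: P · Σ Lᵢ/(AᵢEᵢ) = δ_free.
Σ Lᵢ/(AᵢEᵢ) = 575/(1375×113×10³) + 800/(2425×103×10³) + 550/(2100×68×10³) = 1.076×10⁻⁵ mm/N.
Hence P = δ_free / Σ(L/AE) = 1.164/1.076×10⁻⁵ = 108.2 kN (tensile).
σ_{copper} = P / A = 108200 / 1375 = 78.71 MPa.

σ ≈ 78.7 MPa (tensile)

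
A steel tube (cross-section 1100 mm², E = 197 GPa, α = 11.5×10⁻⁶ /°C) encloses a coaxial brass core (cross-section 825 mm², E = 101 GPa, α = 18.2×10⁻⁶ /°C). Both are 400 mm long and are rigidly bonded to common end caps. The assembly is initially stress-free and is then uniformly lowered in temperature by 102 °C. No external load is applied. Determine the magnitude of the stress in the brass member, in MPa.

σ ≈ 49.9 MPa (tensile)

The brass has the larger α, so on cooling it would change length more than the steel if both were free. The rigid plates force a common final length, so the brass is put into tension and the steel into compression, with equal and opposite forces P (no external load).
Setting the final lengths equal and cancelling L: (α₁ − α₂)ΔT = P/(A₁E₁) + P/(A₂E₂).
|α₁ − α₂|·ΔT = 6.7×10⁻⁶ × 102 = 0.0006834.
1/(A₁E₁) + 1/(A₂E₂) = 1/(1100×197×10³) + 1/(825×101×10³) = 1.662×10⁻⁸ N⁻¹.
So P = 0.0006834 / 1.662×10⁻⁸ = 41.13 kN.
σ_{brass} = P/A₂ = 41130/825 = 49.85 MPa, tensile.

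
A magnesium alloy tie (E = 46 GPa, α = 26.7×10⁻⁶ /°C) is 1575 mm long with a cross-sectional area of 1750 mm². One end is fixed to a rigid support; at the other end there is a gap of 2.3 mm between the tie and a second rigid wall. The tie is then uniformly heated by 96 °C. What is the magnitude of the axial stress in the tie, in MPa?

σ ≈ 50.7 MPa (compressive)

If the wall were absent the tie would grow by αΔT L = 26.7×10⁻⁶ × 96 × 1575 = 4.037 mm.
This exceeds the 2.3 mm gap, so the wall pushes back. The portion of expansion that must be recovered elastically is δ_free − gap = 4.037 − 2.3 = 1.737 mm.
Compatibility: PL/(AE) = 1.737 mm, so σ = P/A = E × (1.737/1575) = 50.73 MPa.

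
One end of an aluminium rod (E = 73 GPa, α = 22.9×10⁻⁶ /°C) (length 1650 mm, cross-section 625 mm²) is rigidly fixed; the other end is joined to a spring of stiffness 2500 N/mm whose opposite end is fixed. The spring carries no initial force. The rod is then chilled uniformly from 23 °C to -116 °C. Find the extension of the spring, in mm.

δ ≈ 4.82 mm

Free thermal contraction: δ_free = αΔT L = 22.9×10⁻⁶ × 139 × 1650 = 5.252 mm.
With a force P in the spring, the elastic change of the rod is PL/(AE) and that of the spring is P/k; compatibility requires their sum to equal δ_free.
So P = δ_free / [L/(AE) + 1/k] = 5.252 / [ 1650/(625×73×10³) + 1/(2500) ].
P = 5.252 / 0.0004362 = 12040 N.
Spring extension = P/k = 12040/(2500) = 4.817 mm.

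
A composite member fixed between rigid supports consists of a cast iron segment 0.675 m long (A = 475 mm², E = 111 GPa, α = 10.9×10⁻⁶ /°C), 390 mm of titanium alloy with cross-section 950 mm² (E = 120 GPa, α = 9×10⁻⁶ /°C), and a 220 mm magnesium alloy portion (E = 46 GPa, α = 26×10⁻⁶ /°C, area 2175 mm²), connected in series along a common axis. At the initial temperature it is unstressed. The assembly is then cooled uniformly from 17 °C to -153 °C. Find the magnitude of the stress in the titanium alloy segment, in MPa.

σ ≈ 161 MPa (tensile)

If the supports were absent, the total length change would be Σ αᵢΔT Lᵢ = 10.9×10⁻⁶×170×675 + 9×10⁻⁶×170×390 + 26×10⁻⁶×170×220 = 2.82 mm.
The walls prevent any net length change, so an axial force P (same in every segment) develops. Compatibility: P · Σ Lᵢ/(AᵢEᵢ) = δ_free.
The series flexibility is Σ Lᵢ/(AᵢEᵢ) = 675/(475×111×10³) + 390/(950×120×10³) + 220/(2175×46×10³) = 1.842×10⁻⁵ mm/N.
So P = 2.82 / 1.842×10⁻⁵ = 153.1 kN, tensile.
σ_{titanium alloy} = P / A = 153100 / 950 = 161.1 MPa.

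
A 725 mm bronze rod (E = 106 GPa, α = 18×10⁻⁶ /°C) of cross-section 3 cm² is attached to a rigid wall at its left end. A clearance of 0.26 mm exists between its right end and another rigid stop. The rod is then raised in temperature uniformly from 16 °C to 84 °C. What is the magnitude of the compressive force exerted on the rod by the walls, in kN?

P ≈ 27.5 kN

If the wall were absent the rod would grow by αΔT L = 18×10⁻⁶ × 68 × 725 = 0.8874 mm.
The gap closes (δ_free > 0.26 mm) and the wall then resists a further 0.8874 − 0.26 = 0.6274 mm of expansion.
Compatibility: PL/(AE) = 0.6274 mm, so σ = P/A = E × (0.6274/725) = 91.73 MPa.
Force on the wall = σA = 91.73 × 300 mm² = 27.52 kN.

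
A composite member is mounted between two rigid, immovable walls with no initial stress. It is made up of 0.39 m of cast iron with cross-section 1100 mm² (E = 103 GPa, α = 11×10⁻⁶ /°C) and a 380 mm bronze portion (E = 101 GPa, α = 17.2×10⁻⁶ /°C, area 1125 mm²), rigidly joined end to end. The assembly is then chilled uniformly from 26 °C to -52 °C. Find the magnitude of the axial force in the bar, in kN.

P ≈ 124 kN (tensile)

If the supports were absent, the total length change would be Σ αᵢΔT Lᵢ = 11×10⁻⁶×78×390 + 17.2×10⁻⁶×78×380 = 0.8444 mm.
The rigid supports impose zero overall length change; the single axial force P common to all segments must satisfy P Σ Lᵢ/(AᵢEᵢ) = δ_free.
The series flexibility is Σ Lᵢ/(AᵢEᵢ) = 390/(1100×103×10³) + 380/(1125×101×10³) = 6.787×10⁻⁶ mm/N.
P = 0.8444 / 6.787×10⁻⁶ = 124400 N = 124.4 kN, tensile.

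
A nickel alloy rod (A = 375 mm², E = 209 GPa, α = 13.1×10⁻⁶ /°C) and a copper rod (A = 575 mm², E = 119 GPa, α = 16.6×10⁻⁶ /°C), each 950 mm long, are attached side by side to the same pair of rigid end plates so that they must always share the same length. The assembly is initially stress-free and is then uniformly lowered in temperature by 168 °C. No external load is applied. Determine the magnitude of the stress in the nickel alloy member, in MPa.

The copper has the larger α, so on cooling it would change length more than the nickel alloy if both were free. The rigid plates force a common final length, so the copper is put into tension and the nickel alloy into compression, with equal and opposite forces P (no external load).
Compatibility of the two members (thermal + elastic change equal): (α₁ − α₂)ΔT = P·[1/(A₁E₁) + 1/(A₂E₂)].
|α₁ − α₂|·ΔT = 3.5×10⁻⁶ × 168 = 0.000588.
1/(A₁E₁) + 1/(A₂E₂) = 1/(375×209×10³) + 1/(575×119×10³) = 2.737×10⁻⁸ N⁻¹.
So P = 0.000588 / 2.737×10⁻⁸ = 21.48 kN.
σ_{nickel alloy} = P/A₁ = 21480/375 = 57.28 MPa, compressive.

σ ≈ 57.3 MPa (compressive)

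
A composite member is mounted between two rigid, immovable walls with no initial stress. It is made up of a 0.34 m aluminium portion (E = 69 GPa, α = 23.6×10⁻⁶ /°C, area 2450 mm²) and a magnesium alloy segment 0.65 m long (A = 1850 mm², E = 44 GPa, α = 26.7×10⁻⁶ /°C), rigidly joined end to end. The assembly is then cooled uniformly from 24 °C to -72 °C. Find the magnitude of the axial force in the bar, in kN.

P ≈ 244 kN (tensile)

With the walls removed the bar would change length by δ_free = Σ αᵢΔT Lᵢ = 23.6×10⁻⁶×96×340 + 26.7×10⁻⁶×96×650 = 2.436 mm.
The walls prevent any net length change, so an axial force P (same in every segment) develops. Compatibility: P · Σ Lᵢ/(AᵢEᵢ) = δ_free.
Σ Lᵢ/(AᵢEᵢ) = 340/(2450×69×10³) + 650/(1850×44×10³) = 9.996×10⁻⁶ mm/N.
So P = 2.436 / 9.996×10⁻⁶ = 243.7 kN, tensile.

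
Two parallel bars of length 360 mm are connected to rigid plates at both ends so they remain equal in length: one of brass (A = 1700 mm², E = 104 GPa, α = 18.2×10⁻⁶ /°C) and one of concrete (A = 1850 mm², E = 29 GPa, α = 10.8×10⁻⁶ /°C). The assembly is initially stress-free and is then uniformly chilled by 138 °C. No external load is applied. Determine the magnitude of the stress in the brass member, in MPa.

σ ≈ 24.7 MPa (tensile)

Equilibrium of a rigid end plate with no external load gives equal and opposite internal forces ±P in the two members. Since α_{brass} > α_{concrete}, cooling drives the brass into tension and the concrete into compression.
Compatibility of the two members (thermal + elastic change equal): (α₁ − α₂)ΔT = P·[1/(A₁E₁) + 1/(A₂E₂)].
|α₁ − α₂|·ΔT = 7.4×10⁻⁶ × 138 = 0.001021.
1/(A₁E₁) + 1/(A₂E₂) = 1/(1700×104×10³) + 1/(1850×29×10³) = 2.43×10⁻⁸ N⁻¹.
So P = 0.001021 / 2.43×10⁻⁸ = 42.03 kN.
σ_{brass} = P/A₁ = 42030/1700 = 24.73 MPa, tensile.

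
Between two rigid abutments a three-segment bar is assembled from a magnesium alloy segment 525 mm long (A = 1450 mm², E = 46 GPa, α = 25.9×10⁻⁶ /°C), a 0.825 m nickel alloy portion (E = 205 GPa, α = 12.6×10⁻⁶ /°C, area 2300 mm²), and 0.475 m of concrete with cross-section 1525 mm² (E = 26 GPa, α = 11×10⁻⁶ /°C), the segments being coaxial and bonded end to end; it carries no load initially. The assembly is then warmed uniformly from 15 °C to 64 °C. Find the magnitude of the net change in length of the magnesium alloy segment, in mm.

If the supports were absent, the total length change would be Σ αᵢΔT Lᵢ = 25.9×10⁻⁶×49×525 + 12.6×10⁻⁶×49×825 + 11×10⁻⁶×49×475 = 1.432 mm.
The rigid supports impose zero overall length change; the single axial force P common to all segments must satisfy P Σ Lᵢ/(AᵢEᵢ) = δ_free.
Σ Lᵢ/(AᵢEᵢ) = 525/(1450×46×10³) + 825/(2300×205×10³) + 475/(1525×26×10³) = 2.16×10⁻⁵ mm/N.
Hence P = δ_free / Σ(L/AE) = 1.432/2.16×10⁻⁵ = 66.28 kN (compressive).
For the magnesium alloy segment, free thermal change = 25.9×10⁻⁶×49×525 = 0.6663 mm and elastic change from P = 66280×525/(1450×46×10³) = 0.5217 mm; these oppose, so the net change is 0.145 mm (segment lengthens).

|ΔL| ≈ 0.145 mm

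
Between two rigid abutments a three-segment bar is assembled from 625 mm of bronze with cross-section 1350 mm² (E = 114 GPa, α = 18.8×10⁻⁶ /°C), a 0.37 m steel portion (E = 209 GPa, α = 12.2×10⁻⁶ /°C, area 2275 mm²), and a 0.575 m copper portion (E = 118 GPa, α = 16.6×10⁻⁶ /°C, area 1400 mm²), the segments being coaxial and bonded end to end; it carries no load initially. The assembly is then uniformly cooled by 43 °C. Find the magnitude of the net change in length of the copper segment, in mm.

|ΔL| ≈ 0.0538 mm

If the supports were absent, the total length change would be Σ αᵢΔT Lᵢ = 18.8×10⁻⁶×43×625 + 12.2×10⁻⁶×43×370 + 16.6×10⁻⁶×43×575 = 1.11 mm.
Since the ends are fixed, an axial force P builds up, equal in every segment, with P · Σ Lᵢ/(AᵢEᵢ) = δ_free.
Σ Lᵢ/(AᵢEᵢ) = 625/(1350×114×10³) + 370/(2275×209×10³) + 575/(1400×118×10³) = 8.32×10⁻⁶ mm/N.
Hence P = δ_free / Σ(L/AE) = 1.11/8.32×10⁻⁶ = 133.4 kN (tensile).
For the copper segment, free thermal change = 16.6×10⁻⁶×43×575 = 0.4104 mm and elastic change from P = 133400×575/(1400×118×10³) = 0.4643 mm; these oppose, so the net change is 0.0538 mm (segment lengthens).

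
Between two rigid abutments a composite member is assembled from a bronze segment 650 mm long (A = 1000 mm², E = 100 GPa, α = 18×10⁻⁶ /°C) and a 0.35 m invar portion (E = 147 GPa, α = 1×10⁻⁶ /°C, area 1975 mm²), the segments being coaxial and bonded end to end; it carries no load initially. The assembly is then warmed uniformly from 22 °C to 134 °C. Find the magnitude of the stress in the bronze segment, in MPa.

σ ≈ 175 MPa (compressive)

If the supports were absent, the total length change would be Σ αᵢΔT Lᵢ = 18×10⁻⁶×112×650 + 1×10⁻⁶×112×350 = 1.35 mm.
The walls prevent any net length change, so an axial force P (same in every segment) develops. Compatibility: P · Σ Lᵢ/(AᵢEᵢ) = δ_free.
Σ Lᵢ/(AᵢEᵢ) = 650/(1000×100×10³) + 350/(1975×147×10³) = 7.706×10⁻⁶ mm/N.
So P = 1.35 / 7.706×10⁻⁶ = 175.1 kN, compressive.
σ_{bronze} = P / A = 175100 / 1000 = 175.1 MPa.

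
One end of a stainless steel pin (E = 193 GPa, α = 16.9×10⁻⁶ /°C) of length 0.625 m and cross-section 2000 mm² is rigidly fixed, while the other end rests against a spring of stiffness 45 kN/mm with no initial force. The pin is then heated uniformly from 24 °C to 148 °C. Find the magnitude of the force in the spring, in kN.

P ≈ 54.9 kN

Free thermal expansion: δ_free = αΔT L = 16.9×10⁻⁶ × 124 × 625 = 1.31 mm.
With a force P in the spring, the elastic change of the pin is PL/(AE) and that of the spring is P/k; compatibility requires their sum to equal δ_free.
So P = δ_free / [L/(AE) + 1/k] = 1.31 / [ 625/(2000×193×10³) + 1/(45×10³) ].
P = 1.31 / 2.384×10⁻⁵ = 54940 N.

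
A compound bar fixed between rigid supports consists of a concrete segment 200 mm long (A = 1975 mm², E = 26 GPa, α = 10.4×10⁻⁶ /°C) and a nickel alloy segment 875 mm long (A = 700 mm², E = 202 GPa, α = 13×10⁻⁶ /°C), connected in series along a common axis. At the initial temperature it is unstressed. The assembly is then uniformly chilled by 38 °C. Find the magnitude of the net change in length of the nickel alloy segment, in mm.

With the walls removed the bar would change length by δ_free = Σ αᵢΔT Lᵢ = 10.4×10⁻⁶×38×200 + 13×10⁻⁶×38×875 = 0.5113 mm.
The walls prevent any net length change, so an axial force P (same in every segment) develops. Compatibility: P · Σ Lᵢ/(AᵢEᵢ) = δ_free.
The series flexibility is Σ Lᵢ/(AᵢEᵢ) = 200/(1975×26×10³) + 875/(700×202×10³) = 1.008×10⁻⁵ mm/N.
Hence P = δ_free / Σ(L/AE) = 0.5113/1.008×10⁻⁵ = 50.71 kN (tensile).
For the nickel alloy segment, free thermal change = 13×10⁻⁶×38×875 = 0.4322 mm and elastic change from P = 50710×875/(700×202×10³) = 0.3138 mm; these oppose, so the net change is 0.118 mm (segment shortens).

|ΔL| ≈ 0.118 mm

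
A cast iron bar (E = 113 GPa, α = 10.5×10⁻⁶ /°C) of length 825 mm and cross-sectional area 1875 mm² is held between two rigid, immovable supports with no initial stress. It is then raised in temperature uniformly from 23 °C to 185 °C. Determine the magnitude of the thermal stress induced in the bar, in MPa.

σ ≈ 192 MPa (compressive)

With length fixed, the mechanical strain must cancel the thermal strain αΔT = 10.5×10⁻⁶ × 162 = 1701×10⁻⁶.
σ = EαΔT = 113×10³ × 10.5×10⁻⁶ × 162 = 192.2 MPa (compressive; the bar is trying to expand).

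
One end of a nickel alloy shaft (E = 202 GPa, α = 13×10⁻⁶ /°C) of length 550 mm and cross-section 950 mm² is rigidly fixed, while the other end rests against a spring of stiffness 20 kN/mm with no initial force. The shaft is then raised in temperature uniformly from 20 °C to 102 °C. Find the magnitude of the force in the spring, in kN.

P ≈ 11.1 kN

Free thermal expansion: δ_free = αΔT L = 13×10⁻⁶ × 82 × 550 = 0.5863 mm.
Let P be the compressive force at the spring. The shaft shortens elastically by PL/(AE) and the spring compresses by P/k; together these equal δ_free.
So P = δ_free / [L/(AE) + 1/k] = 0.5863 / [ 550/(950×202×10³) + 1/(20×10³) ].
P = 0.5863 / 5.287×10⁻⁵ = 11090 N.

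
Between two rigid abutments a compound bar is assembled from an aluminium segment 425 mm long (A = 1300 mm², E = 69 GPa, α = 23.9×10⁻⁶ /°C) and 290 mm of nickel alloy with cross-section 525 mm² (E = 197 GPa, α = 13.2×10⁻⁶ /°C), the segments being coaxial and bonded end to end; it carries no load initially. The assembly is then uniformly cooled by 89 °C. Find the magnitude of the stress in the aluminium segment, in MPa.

Free thermal contraction of the whole bar: Σ αᵢΔT Lᵢ = 23.9×10⁻⁶×89×425 + 13.2×10⁻⁶×89×290 = 1.245 mm.
The walls prevent any net length change, so an axial force P (same in every segment) develops. Compatibility: P · Σ Lᵢ/(AᵢEᵢ) = δ_free.
Σ Lᵢ/(AᵢEᵢ) = 425/(1300×69×10³) + 290/(525×197×10³) = 7.542×10⁻⁶ mm/N.
P = 1.245 / 7.542×10⁻⁶ = 165000 N = 165 kN, tensile.
σ_{aluminium} = P / A = 165000 / 1300 = 127 MPa.

σ ≈ 127 MPa (tensile)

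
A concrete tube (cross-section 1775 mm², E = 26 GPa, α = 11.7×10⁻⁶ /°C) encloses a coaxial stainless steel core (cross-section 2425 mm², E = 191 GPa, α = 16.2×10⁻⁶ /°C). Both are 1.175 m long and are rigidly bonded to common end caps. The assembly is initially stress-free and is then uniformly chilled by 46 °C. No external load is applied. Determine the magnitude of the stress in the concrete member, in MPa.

Equilibrium of a rigid end plate with no external load gives equal and opposite internal forces ±P in the two members. Since α_{stainless steel} > α_{concrete}, cooling drives the stainless steel into tension and the concrete into compression.
Compatibility of the two members (thermal + elastic change equal): (α₁ − α₂)ΔT = P·[1/(A₁E₁) + 1/(A₂E₂)].
|α₁ − α₂|·ΔT = 4.5×10⁻⁶ × 46 = 0.000207.
1/(A₁E₁) + 1/(A₂E₂) = 1/(1775×26×10³) + 1/(2425×191×10³) = 2.383×10⁻⁸ N⁻¹.
So P = 0.000207 / 2.383×10⁻⁸ = 8.687 kN.
σ_{concrete} = P/A₁ = 8687/1775 = 4.894 MPa, compressive.

σ ≈ 4.89 MPa (compressive)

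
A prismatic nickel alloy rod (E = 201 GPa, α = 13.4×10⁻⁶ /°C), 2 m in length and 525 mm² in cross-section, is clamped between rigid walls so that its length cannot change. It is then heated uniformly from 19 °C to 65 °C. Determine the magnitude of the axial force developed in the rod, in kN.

P ≈ 65 kN (compressive)

With zero net strain, σ = E·αΔT = 201 GPa × 13.4×10⁻⁶ × 46 = 123.9 MPa.
P = AEαΔT = 525 × 201×10³ × 13.4×10⁻⁶ × 46 = 65.05 kN (compressive).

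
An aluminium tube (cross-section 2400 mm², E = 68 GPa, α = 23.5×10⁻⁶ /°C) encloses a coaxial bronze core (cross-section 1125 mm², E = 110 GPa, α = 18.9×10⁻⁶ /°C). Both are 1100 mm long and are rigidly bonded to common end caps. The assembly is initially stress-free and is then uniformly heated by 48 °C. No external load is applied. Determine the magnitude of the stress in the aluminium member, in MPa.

σ ≈ 6.48 MPa (compressive)

The aluminium has the larger α, so on heating it would change length more than the bronze if both were free. The rigid plates force a common final length, so the aluminium is put into compression and the bronze into tension, with equal and opposite forces P (no external load).
Compatibility of the two members (thermal + elastic change equal): (α₁ − α₂)ΔT = P·[1/(A₁E₁) + 1/(A₂E₂)].
|α₁ − α₂|·ΔT = 4.6×10⁻⁶ × 48 = 0.0002208.
1/(A₁E₁) + 1/(A₂E₂) = 1/(2400×68×10³) + 1/(1125×110×10³) = 1.421×10⁻⁸ N⁻¹.
P = 0.0002208 / 1.421×10⁻⁸ = 15540 N = 15.54 kN.
σ_{aluminium} = P/A₁ = 15540/2400 = 6.475 MPa, compressive.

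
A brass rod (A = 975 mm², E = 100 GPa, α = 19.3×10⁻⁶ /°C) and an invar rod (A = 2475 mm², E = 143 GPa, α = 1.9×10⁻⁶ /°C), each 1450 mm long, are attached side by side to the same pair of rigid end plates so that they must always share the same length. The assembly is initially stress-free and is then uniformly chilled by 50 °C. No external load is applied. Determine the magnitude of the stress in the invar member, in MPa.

Equilibrium of a rigid end plate with no external load gives equal and opposite internal forces ±P in the two members. Since α_{brass} > α_{invar}, cooling drives the brass into tension and the invar into compression.
Setting the final lengths equal and cancelling L: (α₁ − α₂)ΔT = P/(A₁E₁) + P/(A₂E₂).
|α₁ − α₂|·ΔT = 17.4×10⁻⁶ × 50 = 0.00087.
1/(A₁E₁) + 1/(A₂E₂) = 1/(975×100×10³) + 1/(2475×143×10³) = 1.308×10⁻⁸ N⁻¹.
So P = 0.00087 / 1.308×10⁻⁸ = 66.5 kN.
σ_{invar} = P/A₂ = 66500/2475 = 26.87 MPa, compressive.

σ ≈ 26.9 MPa (compressive)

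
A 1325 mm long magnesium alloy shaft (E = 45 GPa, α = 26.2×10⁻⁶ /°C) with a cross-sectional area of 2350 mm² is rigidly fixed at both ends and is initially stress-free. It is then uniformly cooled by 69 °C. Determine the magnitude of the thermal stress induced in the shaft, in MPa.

With length fixed, the mechanical strain must cancel the thermal strain αΔT = 26.2×10⁻⁶ × 69 = 1807.8×10⁻⁶.
The stress required to suppress this strain is σ = Eε = 45×10³ × 1807.8×10⁻⁶ = 81.35 MPa, tensile since the shaft is trying to contract.

σ ≈ 81.4 MPa (tensile)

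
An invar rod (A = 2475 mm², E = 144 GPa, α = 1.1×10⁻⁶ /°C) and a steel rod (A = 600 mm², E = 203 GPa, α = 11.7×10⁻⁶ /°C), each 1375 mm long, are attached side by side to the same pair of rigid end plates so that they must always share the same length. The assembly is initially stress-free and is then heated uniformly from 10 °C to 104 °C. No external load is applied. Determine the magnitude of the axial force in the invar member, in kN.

The steel has the larger α, so on heating it would change length more than the invar if both were free. The rigid plates force a common final length, so the steel is put into compression and the invar into tension, with equal and opposite forces P (no external load).
Equating the net (thermal + elastic) strains gives |α₁ − α₂|·ΔT = P·[1/(A₁E₁) + 1/(A₂E₂)].
|α₁ − α₂|·ΔT = 10.6×10⁻⁶ × 94 = 0.0009964.
1/(A₁E₁) + 1/(A₂E₂) = 1/(2475×144×10³) + 1/(600×203×10³) = 1.102×10⁻⁸ N⁻¹.
So P = 0.0009964 / 1.102×10⁻⁸ = 90.45 kN.

P ≈ 90.5 kN (tensile in the invar)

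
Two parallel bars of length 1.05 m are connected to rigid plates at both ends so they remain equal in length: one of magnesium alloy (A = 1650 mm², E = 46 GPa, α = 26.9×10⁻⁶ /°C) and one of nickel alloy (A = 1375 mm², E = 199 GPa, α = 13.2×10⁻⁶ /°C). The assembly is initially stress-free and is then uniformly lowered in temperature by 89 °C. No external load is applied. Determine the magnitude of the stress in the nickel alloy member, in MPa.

σ ≈ 52.7 MPa (compressive)

The magnesium alloy has the larger α, so on cooling it would change length more than the nickel alloy if both were free. The rigid plates force a common final length, so the magnesium alloy is put into tension and the nickel alloy into compression, with equal and opposite forces P (no external load).
Equating the net (thermal + elastic) strains gives |α₁ − α₂|·ΔT = P·[1/(A₁E₁) + 1/(A₂E₂)].
|α₁ − α₂|·ΔT = 13.7×10⁻⁶ × 89 = 0.001219.
1/(A₁E₁) + 1/(A₂E₂) = 1/(1650×46×10³) + 1/(1375×199×10³) = 1.683×10⁻⁸ N⁻¹.
So P = 0.001219 / 1.683×10⁻⁸ = 72.45 kN.
σ_{nickel alloy} = P/A₂ = 72450/1375 = 52.69 MPa, compressive.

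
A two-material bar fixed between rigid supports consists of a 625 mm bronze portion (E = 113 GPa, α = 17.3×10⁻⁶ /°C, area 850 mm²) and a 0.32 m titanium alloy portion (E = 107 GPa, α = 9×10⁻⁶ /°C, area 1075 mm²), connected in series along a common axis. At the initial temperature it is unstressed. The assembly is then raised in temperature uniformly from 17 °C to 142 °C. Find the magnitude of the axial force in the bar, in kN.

With the walls removed the bar would change length by δ_free = Σ αᵢΔT Lᵢ = 17.3×10⁻⁶×125×625 + 9×10⁻⁶×125×320 = 1.712 mm.
Since the ends are fixed, an axial force P builds up, equal in every segment, with P · Σ Lᵢ/(AᵢEᵢ) = δ_free.
Σ Lᵢ/(AᵢEᵢ) = 625/(850×113×10³) + 320/(1075×107×10³) = 9.289×10⁻⁶ mm/N.
So P = 1.712 / 9.289×10⁻⁶ = 184.3 kN, compressive.

P ≈ 184 kN (compressive)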